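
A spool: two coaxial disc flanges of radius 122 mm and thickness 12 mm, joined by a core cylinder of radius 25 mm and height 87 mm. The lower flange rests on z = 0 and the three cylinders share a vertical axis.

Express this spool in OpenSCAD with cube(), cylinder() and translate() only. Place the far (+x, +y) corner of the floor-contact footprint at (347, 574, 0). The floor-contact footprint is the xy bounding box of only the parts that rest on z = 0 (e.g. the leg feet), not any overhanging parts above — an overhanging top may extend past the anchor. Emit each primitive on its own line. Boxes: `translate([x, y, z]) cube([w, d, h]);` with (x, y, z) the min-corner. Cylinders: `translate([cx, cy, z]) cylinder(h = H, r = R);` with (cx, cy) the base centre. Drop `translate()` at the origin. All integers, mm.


translate([225, 452, 0]) cylinder(h = 12, r = 122);
translate([225, 452, 12]) cylinder(h = 87, r = 25);
translate([225, 452, 99]) cylinder(h = 12, r = 122);


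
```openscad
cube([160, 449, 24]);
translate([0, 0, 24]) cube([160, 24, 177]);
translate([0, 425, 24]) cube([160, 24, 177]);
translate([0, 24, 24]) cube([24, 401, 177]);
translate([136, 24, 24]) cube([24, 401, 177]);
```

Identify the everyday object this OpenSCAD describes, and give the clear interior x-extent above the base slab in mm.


An open box. The internal width is 112 mm.

A 160×449 base slab with four walls standing on it — an open box. The base is 160 mm wide and the walls are 24 mm thick, so the internal width is 160 − 2 × 24 = 112 mm.


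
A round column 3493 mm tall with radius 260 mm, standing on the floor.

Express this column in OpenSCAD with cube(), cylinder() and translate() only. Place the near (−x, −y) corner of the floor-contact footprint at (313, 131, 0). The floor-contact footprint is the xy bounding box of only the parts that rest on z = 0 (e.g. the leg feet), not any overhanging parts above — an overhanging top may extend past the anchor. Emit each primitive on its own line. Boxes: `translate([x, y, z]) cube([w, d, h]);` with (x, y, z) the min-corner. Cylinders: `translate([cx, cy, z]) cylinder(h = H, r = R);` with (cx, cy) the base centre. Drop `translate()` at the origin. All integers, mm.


translate([573, 391, 0]) cylinder(h = 3493, r = 260);


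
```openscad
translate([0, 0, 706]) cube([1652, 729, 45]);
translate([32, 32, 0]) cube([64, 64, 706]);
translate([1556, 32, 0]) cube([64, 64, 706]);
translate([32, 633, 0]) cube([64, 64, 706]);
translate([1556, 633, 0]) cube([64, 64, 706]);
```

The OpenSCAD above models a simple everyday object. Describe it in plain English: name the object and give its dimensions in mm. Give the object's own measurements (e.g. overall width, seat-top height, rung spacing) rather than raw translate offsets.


A table: top 1652 mm (x) × 729 mm (y), 45 mm thick, upper face at z = 751 mm, on four 64×64 mm square legs, each inset 32 mm from the nearest pair of top edges from z = 0 to the bottom of the top.


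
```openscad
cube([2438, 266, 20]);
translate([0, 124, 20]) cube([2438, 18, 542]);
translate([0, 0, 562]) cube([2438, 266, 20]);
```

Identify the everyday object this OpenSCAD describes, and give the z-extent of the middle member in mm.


An I-beam. The web height is 542 mm.

Two wide flanges with a thin centred web — an I-beam. Overall 582 mm minus two 20 mm flanges gives a web of 582 − 2·20 = 542 mm.


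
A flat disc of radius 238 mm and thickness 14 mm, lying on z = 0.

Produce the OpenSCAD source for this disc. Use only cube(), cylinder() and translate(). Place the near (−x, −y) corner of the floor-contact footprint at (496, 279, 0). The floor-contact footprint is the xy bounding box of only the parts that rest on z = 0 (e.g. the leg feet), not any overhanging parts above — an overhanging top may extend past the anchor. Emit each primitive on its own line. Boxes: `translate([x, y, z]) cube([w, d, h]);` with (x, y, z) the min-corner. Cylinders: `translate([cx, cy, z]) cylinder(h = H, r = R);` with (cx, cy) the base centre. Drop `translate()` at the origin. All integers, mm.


translate([734, 517, 0]) cylinder(h = 14, r = 238);


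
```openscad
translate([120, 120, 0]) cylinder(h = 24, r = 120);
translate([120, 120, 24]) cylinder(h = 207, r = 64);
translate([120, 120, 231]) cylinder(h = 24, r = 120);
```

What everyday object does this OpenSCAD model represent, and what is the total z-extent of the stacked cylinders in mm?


A spool. The overall height is 255 mm.

Three coaxial cylinders, large–small–large — a spool. Two 24 mm flanges and a 207 mm core give 24 + 207 + 24 = 255 mm.


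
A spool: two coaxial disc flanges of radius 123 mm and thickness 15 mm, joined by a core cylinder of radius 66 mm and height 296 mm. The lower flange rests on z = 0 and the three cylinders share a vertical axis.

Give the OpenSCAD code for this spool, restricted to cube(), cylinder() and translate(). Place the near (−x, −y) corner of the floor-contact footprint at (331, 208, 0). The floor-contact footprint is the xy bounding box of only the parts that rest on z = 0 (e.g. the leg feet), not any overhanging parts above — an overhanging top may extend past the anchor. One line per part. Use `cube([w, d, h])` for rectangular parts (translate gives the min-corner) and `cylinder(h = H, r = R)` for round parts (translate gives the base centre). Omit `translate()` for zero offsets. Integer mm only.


translate([454, 331, 0]) cylinder(h = 15, r = 123);
translate([454, 331, 15]) cylinder(h = 296, r = 66);
translate([454, 331, 311]) cylinder(h = 15, r = 123);


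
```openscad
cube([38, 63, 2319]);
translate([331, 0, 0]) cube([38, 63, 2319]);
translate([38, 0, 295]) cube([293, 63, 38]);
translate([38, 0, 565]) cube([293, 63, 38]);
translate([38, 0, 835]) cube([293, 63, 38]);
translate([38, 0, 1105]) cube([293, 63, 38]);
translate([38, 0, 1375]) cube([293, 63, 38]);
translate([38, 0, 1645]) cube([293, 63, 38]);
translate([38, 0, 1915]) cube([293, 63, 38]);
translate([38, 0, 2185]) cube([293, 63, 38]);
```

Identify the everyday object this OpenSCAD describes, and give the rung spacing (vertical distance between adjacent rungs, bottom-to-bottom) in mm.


A ladder. The rung spacing is 270 mm.

Two tall 38×63 posts with 8 short bars between them — a ladder. Adjacent rungs sit at z = 295 and z = 565, so the spacing is 565 − 295 = 270 mm.


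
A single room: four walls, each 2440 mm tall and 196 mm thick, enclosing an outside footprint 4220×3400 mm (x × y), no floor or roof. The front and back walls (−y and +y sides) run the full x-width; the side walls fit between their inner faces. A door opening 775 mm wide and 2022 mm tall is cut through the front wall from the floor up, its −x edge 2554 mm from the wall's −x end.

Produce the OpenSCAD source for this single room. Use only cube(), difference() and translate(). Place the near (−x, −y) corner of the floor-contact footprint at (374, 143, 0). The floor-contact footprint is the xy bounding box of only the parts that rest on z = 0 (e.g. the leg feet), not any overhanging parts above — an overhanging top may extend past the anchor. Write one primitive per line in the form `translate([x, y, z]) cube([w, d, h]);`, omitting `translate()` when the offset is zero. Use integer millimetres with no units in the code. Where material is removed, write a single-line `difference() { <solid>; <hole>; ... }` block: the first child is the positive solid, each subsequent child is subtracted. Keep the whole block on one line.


difference() { translate([374, 143, 0]) cube([4220, 196, 2440]); translate([2928, 143, 0]) cube([775, 196, 2022]); }
translate([374, 3347, 0]) cube([4220, 196, 2440]);
translate([374, 339, 0]) cube([196, 3008, 2440]);
translate([4398, 339, 0]) cube([196, 3008, 2440]);


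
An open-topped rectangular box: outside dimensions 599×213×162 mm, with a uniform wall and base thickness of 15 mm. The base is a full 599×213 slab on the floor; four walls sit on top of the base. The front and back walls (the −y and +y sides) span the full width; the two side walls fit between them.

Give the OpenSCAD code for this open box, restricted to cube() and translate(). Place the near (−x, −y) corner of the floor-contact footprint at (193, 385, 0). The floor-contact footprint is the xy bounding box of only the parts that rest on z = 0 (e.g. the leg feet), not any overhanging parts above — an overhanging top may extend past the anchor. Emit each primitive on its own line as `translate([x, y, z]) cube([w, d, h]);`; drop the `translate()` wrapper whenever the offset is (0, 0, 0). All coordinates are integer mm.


translate([193, 385, 0]) cube([599, 213, 15]);
translate([193, 385, 15]) cube([599, 15, 147]);
translate([193, 583, 15]) cube([599, 15, 147]);
translate([193, 400, 15]) cube([15, 183, 147]);
translate([777, 400, 15]) cube([15, 183, 147]);


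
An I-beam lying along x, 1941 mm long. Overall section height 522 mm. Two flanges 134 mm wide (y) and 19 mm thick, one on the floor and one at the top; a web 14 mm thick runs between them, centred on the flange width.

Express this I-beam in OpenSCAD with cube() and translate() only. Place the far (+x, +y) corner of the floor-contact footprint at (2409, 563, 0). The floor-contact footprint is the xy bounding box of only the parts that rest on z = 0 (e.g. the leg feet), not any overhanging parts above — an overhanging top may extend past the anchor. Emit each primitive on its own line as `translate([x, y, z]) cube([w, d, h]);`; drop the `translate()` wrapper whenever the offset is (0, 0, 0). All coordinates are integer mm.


translate([468, 429, 0]) cube([1941, 134, 19]);
translate([468, 489, 19]) cube([1941, 14, 484]);
translate([468, 429, 503]) cube([1941, 134, 19]);


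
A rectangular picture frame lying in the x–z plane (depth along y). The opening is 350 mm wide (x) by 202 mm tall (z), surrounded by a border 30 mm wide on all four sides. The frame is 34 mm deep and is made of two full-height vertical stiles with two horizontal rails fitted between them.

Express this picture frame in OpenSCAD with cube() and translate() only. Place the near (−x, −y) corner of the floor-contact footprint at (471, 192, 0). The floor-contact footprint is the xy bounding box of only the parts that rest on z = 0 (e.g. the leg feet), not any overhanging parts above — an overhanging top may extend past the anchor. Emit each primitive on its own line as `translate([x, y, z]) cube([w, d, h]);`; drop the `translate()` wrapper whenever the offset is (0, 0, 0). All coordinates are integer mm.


translate([471, 192, 0]) cube([30, 34, 262]);
translate([851, 192, 0]) cube([30, 34, 262]);
translate([501, 192, 0]) cube([350, 34, 30]);
translate([501, 192, 232]) cube([350, 34, 30]);


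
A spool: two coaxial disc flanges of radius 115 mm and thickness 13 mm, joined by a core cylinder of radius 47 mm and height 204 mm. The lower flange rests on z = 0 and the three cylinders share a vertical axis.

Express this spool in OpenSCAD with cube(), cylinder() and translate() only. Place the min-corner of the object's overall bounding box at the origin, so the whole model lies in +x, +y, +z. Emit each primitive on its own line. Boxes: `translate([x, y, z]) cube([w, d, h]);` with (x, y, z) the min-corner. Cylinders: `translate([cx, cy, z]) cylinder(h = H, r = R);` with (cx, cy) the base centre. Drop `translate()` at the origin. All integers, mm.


translate([115, 115, 0]) cylinder(h = 13, r = 115);
translate([115, 115, 13]) cylinder(h = 204, r = 47);
translate([115, 115, 217]) cylinder(h = 13, r = 115);


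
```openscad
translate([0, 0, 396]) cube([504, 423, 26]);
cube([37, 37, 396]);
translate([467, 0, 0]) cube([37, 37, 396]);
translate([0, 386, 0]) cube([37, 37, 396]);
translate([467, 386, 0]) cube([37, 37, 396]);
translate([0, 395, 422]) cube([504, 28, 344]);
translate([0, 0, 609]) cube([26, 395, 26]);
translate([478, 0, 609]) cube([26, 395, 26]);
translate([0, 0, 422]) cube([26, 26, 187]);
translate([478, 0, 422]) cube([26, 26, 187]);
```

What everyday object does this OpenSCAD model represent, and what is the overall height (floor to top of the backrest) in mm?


A chair. The overall height is 766 mm.

A slab on four corner posts with a tall panel at the back — a chair. The seat slab sits at z = 396 with thickness 26, and the 344 mm backrest starts at the seat top, so the overall height is 396 + 26 + 344 = 766 mm.


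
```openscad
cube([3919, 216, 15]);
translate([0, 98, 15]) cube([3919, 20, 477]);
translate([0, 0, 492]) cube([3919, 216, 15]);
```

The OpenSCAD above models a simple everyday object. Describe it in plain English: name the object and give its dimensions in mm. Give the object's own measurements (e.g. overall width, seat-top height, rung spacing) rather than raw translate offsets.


An I-beam lying along x, 3919 mm long. Overall section height 507 mm. Two flanges 216 mm wide (y) and 15 mm thick, one on the floor and one at the top; a web 20 mm thick runs between them, centred on the flange width.


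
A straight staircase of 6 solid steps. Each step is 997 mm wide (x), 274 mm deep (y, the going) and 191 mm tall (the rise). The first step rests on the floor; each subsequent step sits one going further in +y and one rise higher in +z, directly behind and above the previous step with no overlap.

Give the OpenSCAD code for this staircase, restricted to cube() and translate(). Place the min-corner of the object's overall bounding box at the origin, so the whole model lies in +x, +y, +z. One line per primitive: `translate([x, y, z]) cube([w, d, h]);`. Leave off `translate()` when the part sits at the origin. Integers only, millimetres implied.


cube([997, 274, 191]);
translate([0, 274, 191]) cube([997, 274, 191]);
translate([0, 548, 382]) cube([997, 274, 191]);
translate([0, 822, 573]) cube([997, 274, 191]);
translate([0, 1096, 764]) cube([997, 274, 191]);
translate([0, 1370, 955]) cube([997, 274, 191]);


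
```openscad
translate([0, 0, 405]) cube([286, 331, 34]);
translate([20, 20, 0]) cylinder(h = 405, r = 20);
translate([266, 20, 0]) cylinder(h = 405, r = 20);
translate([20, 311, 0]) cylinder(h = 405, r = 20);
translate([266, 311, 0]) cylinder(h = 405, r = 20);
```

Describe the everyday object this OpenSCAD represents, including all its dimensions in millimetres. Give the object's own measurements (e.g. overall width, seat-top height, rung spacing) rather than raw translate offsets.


A simple wooden stool: a rectangular seat 286 mm (x) by 331 mm (y), 34 mm thick, top face at z = 439 mm, on four round legs, each 40 mm in diameter. The legs rest on z = 0, each leg's axis is inset half a diameter from the nearest pair of seat edges (so the leg's bounding box is flush with the corner).


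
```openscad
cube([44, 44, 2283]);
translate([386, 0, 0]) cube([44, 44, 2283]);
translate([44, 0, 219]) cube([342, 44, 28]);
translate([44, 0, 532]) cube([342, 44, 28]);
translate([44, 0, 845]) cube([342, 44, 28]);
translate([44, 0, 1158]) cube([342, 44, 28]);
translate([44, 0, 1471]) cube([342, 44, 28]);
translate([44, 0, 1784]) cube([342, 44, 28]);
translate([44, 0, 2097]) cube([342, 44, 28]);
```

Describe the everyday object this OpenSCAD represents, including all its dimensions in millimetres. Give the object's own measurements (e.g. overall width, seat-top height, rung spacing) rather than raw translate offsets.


A straight ladder. Two 44×44 mm vertical rails, 2283 mm tall, stand 430 mm apart (outside-to-outside) with their front faces coplanar on the −y side. 7 rungs, each 44 mm deep and 28 mm tall, span between the inner faces of the rails, front faces flush with the rails. The lowest rung's underside is at z = 219 mm and rungs are spaced 313 mm apart (underside to underside).


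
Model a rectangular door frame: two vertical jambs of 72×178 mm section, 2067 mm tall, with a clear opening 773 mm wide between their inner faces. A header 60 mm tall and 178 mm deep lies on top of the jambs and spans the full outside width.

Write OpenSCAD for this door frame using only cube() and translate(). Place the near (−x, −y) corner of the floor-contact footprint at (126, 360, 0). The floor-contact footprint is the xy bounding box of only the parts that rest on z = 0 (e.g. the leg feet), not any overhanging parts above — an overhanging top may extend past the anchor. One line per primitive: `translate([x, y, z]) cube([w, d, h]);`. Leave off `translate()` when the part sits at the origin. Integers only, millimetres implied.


translate([126, 360, 0]) cube([72, 178, 2067]);
translate([971, 360, 0]) cube([72, 178, 2067]);
translate([126, 360, 2067]) cube([917, 178, 60]);


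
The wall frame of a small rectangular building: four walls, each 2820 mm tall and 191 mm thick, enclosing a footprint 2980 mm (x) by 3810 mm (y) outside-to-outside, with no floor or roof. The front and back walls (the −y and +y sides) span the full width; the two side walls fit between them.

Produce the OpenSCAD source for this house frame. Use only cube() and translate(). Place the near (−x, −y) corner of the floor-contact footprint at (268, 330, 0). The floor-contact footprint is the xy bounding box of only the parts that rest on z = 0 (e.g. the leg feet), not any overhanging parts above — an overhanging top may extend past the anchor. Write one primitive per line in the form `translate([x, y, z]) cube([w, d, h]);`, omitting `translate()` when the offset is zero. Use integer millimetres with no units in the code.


translate([268, 330, 0]) cube([2980, 191, 2820]);
translate([268, 3949, 0]) cube([2980, 191, 2820]);
translate([268, 521, 0]) cube([191, 3428, 2820]);
translate([3057, 521, 0]) cube([191, 3428, 2820]);


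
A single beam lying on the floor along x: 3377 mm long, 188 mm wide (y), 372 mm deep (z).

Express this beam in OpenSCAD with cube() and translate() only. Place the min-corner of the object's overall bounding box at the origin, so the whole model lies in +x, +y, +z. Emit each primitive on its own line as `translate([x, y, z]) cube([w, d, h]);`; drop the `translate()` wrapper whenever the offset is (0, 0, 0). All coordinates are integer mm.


cube([3377, 188, 372]);


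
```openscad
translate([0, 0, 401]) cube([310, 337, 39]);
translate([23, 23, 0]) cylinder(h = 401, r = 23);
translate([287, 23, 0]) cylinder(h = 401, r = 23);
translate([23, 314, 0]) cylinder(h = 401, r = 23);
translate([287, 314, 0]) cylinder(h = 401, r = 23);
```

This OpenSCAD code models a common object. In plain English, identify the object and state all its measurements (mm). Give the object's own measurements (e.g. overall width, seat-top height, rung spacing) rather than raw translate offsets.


A four-legged stool. The seat is a 310×337×39 mm slab whose top surface is at z = 440 mm; four round legs, each 46 mm in diameter, run from the floor (z = 0) to the underside of the seat, each leg's axis is inset half a diameter from the nearest pair of seat edges (so the leg's bounding box is flush with the corner).


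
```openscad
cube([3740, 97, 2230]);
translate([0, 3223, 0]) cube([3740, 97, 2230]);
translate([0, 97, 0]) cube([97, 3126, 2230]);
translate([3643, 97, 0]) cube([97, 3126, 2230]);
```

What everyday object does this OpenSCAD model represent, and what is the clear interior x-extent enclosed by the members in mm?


A house (or room) frame. The interior width is 3546 mm.

Four 2230 mm walls enclosing a rectangle with no floor or roof — a room or house frame. Outside width is 3740 mm and wall thickness is 97 mm, so the interior width is 3740 − 2 × 97 = 3546 mm.


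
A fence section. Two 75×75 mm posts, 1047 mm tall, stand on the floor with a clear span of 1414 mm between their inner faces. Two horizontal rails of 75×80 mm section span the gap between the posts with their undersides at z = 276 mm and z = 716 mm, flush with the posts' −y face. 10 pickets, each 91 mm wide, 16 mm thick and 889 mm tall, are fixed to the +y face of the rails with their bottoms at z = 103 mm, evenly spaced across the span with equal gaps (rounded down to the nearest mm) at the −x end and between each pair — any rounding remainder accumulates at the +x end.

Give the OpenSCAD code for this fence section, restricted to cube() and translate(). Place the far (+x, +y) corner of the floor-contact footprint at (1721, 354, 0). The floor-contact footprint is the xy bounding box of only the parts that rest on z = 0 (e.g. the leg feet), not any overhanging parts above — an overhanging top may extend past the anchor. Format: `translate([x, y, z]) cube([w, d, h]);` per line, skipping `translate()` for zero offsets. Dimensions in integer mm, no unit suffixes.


translate([157, 279, 0]) cube([75, 75, 1047]);
translate([1646, 279, 0]) cube([75, 75, 1047]);
translate([232, 279, 276]) cube([1414, 75, 80]);
translate([232, 279, 716]) cube([1414, 75, 80]);
translate([277, 354, 103]) cube([91, 16, 889]);
translate([413, 354, 103]) cube([91, 16, 889]);
translate([549, 354, 103]) cube([91, 16, 889]);
translate([685, 354, 103]) cube([91, 16, 889]);
translate([821, 354, 103]) cube([91, 16, 889]);
translate([957, 354, 103]) cube([91, 16, 889]);
translate([1093, 354, 103]) cube([91, 16, 889]);
translate([1229, 354, 103]) cube([91, 16, 889]);
translate([1365, 354, 103]) cube([91, 16, 889]);
translate([1501, 354, 103]) cube([91, 16, 889]);


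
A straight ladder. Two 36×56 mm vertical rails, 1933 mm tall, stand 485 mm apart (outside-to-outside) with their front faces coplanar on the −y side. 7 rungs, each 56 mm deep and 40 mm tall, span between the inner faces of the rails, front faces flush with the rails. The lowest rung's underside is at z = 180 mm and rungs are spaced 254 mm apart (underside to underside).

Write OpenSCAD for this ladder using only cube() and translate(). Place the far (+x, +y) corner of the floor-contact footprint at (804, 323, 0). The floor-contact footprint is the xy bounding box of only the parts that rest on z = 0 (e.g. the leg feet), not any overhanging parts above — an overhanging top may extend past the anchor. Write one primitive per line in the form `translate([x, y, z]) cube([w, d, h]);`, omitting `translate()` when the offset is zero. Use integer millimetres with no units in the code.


// rung span = 485 - 2*36 = 413
// rung[k] z = 180 + k*254
translate([319, 267, 0]) cube([36, 56, 1933]);
translate([768, 267, 0]) cube([36, 56, 1933]);
translate([355, 267, 180]) cube([413, 56, 40]);
translate([355, 267, 434]) cube([413, 56, 40]);
translate([355, 267, 688]) cube([413, 56, 40]);
translate([355, 267, 942]) cube([413, 56, 40]);
translate([355, 267, 1196]) cube([413, 56, 40]);
translate([355, 267, 1450]) cube([413, 56, 40]);
translate([355, 267, 1704]) cube([413, 56, 40]);


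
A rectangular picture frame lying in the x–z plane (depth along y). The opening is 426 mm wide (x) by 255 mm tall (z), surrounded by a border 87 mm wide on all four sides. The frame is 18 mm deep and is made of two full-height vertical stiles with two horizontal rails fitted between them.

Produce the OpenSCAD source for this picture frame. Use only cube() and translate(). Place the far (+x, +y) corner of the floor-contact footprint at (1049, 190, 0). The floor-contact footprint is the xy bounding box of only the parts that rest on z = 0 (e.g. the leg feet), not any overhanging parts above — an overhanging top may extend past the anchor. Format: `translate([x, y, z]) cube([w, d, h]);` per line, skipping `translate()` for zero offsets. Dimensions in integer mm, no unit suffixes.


translate([449, 172, 0]) cube([87, 18, 429]);
translate([962, 172, 0]) cube([87, 18, 429]);
translate([536, 172, 0]) cube([426, 18, 87]);
translate([536, 172, 342]) cube([426, 18, 87]);


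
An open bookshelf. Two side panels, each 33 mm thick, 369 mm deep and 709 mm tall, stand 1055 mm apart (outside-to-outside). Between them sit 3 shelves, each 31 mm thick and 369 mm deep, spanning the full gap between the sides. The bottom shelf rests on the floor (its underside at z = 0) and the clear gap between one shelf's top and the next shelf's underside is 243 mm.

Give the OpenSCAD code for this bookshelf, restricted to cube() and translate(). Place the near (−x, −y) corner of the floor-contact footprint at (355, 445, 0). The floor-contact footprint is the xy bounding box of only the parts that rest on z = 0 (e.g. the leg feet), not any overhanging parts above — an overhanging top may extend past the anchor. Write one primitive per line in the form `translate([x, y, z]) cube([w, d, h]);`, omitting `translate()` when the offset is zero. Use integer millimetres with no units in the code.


translate([355, 445, 0]) cube([33, 369, 709]);
translate([1377, 445, 0]) cube([33, 369, 709]);
translate([388, 445, 0]) cube([989, 369, 31]);
translate([388, 445, 274]) cube([989, 369, 31]);
translate([388, 445, 548]) cube([989, 369, 31]);


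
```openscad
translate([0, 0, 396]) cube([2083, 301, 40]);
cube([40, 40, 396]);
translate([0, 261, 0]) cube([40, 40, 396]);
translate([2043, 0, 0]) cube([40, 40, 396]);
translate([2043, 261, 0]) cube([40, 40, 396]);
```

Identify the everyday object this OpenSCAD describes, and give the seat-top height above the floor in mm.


A bench. The seat-top height is 436 mm.

A long slab on four corner posts — a bench. The slab sits at z = 396 with thickness 40, so the top is 396 + 40 = 436 mm.


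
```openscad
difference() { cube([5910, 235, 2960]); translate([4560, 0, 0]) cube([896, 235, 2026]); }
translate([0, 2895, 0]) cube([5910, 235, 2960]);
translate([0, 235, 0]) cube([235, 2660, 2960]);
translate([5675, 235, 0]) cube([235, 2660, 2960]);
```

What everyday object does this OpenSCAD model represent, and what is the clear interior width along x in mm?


A single room. The interior width is 5440 mm.

Four walls enclosing a rectangle with a door in the front wall — a room. Outside width 5910 minus two 235 mm walls gives 5440 mm.


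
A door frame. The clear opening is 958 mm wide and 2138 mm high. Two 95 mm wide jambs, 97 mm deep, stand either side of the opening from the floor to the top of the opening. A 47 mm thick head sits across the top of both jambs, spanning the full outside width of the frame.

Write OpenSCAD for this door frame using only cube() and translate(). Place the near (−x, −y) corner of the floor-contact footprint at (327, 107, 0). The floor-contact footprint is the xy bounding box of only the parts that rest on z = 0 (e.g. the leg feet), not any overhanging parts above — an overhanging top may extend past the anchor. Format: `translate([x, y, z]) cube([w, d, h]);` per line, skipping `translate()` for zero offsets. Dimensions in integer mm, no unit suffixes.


translate([327, 107, 0]) cube([95, 97, 2138]);
translate([1380, 107, 0]) cube([95, 97, 2138]);
translate([327, 107, 2138]) cube([1148, 97, 47]);


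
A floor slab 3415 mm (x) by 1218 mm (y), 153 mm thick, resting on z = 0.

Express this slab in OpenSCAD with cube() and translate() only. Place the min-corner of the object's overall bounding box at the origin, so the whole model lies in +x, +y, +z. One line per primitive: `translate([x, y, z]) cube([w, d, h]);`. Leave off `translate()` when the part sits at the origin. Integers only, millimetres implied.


cube([3415, 1218, 153]);


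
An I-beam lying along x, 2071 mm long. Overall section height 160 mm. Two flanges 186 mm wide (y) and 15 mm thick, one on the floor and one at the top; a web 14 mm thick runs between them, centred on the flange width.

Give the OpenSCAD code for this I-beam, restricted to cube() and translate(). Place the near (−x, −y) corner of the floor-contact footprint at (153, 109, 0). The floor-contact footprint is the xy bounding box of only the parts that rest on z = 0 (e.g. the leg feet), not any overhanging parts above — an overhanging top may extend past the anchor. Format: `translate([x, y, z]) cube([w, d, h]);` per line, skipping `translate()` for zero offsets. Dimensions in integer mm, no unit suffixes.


translate([153, 109, 0]) cube([2071, 186, 15]);
translate([153, 195, 15]) cube([2071, 14, 130]);
translate([153, 109, 145]) cube([2071, 186, 15]);


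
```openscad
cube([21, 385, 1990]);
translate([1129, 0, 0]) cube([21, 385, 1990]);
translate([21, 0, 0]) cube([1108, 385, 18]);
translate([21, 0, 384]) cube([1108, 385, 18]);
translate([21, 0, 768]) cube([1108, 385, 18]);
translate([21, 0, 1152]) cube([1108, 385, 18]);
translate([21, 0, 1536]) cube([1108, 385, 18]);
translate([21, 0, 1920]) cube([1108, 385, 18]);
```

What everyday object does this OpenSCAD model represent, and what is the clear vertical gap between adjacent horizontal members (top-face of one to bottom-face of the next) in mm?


A bookshelf. The clear shelf gap is 366 mm.

Two tall side panels with 6 horizontal boards between them — a bookshelf. The first two shelf undersides are at z = 0 and z = 384; with shelf thickness 18, the clear gap is 384 − 0 − 18 = 366 mm.


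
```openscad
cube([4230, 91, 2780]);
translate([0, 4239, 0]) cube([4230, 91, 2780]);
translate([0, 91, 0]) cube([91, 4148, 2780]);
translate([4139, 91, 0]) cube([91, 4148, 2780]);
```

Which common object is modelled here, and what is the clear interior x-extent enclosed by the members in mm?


A house (or room) frame. The interior width is 4048 mm.

Four 2780 mm walls enclosing a rectangle with no floor or roof — a room or house frame. Outside width is 4230 mm and wall thickness is 91 mm, so the interior width is 4230 − 2 × 91 = 4048 mm.


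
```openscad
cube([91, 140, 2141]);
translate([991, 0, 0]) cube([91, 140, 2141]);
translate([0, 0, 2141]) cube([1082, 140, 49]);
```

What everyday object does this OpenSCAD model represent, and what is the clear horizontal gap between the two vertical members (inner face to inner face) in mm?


A door frame. The clear opening width is 900 mm.

Two 2141 mm tall posts with a header on top — a door frame. The left jamb is 91 mm wide at x = 0; the right jamb starts at x = 991. The clear opening is 991 − 91 = 900 mm.


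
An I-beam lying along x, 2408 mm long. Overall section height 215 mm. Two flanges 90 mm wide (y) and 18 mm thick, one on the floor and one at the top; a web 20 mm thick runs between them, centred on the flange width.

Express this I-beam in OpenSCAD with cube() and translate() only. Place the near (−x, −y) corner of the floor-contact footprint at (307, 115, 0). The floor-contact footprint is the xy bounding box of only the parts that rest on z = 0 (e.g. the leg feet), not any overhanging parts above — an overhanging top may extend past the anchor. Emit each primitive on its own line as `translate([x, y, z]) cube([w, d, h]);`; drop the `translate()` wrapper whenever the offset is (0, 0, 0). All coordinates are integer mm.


translate([307, 115, 0]) cube([2408, 90, 18]);
translate([307, 150, 18]) cube([2408, 20, 179]);
translate([307, 115, 197]) cube([2408, 90, 18]);


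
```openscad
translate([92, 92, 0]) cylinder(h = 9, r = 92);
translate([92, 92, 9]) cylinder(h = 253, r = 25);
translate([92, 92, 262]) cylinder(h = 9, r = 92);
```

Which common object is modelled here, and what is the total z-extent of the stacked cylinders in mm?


A spool. The overall height is 271 mm.

Three coaxial cylinders, large–small–large — a spool. Two 9 mm flanges and a 253 mm core give 9 + 253 + 9 = 271 mm.


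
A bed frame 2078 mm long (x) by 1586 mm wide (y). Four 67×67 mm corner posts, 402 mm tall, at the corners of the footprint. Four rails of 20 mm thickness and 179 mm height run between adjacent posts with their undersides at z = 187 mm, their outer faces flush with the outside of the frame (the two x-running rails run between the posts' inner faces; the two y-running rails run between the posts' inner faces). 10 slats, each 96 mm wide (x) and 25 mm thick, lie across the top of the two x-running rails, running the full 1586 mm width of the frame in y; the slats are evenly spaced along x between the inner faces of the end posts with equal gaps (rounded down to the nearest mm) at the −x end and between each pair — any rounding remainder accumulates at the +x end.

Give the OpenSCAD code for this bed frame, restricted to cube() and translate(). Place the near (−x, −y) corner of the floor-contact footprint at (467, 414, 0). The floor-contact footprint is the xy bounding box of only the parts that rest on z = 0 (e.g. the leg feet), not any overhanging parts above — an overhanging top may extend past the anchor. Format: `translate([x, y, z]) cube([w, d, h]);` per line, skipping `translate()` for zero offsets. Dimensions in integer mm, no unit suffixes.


translate([467, 414, 0]) cube([67, 67, 402]);
translate([467, 1933, 0]) cube([67, 67, 402]);
translate([2478, 414, 0]) cube([67, 67, 402]);
translate([2478, 1933, 0]) cube([67, 67, 402]);
translate([534, 414, 187]) cube([1944, 20, 179]);
translate([534, 1980, 187]) cube([1944, 20, 179]);
translate([467, 481, 187]) cube([20, 1452, 179]);
translate([2525, 481, 187]) cube([20, 1452, 179]);
translate([623, 414, 366]) cube([96, 1586, 25]);
translate([808, 414, 366]) cube([96, 1586, 25]);
translate([993, 414, 366]) cube([96, 1586, 25]);
translate([1178, 414, 366]) cube([96, 1586, 25]);
translate([1363, 414, 366]) cube([96, 1586, 25]);
translate([1548, 414, 366]) cube([96, 1586, 25]);
translate([1733, 414, 366]) cube([96, 1586, 25]);
translate([1918, 414, 366]) cube([96, 1586, 25]);
translate([2103, 414, 366]) cube([96, 1586, 25]);
translate([2288, 414, 366]) cube([96, 1586, 25]);


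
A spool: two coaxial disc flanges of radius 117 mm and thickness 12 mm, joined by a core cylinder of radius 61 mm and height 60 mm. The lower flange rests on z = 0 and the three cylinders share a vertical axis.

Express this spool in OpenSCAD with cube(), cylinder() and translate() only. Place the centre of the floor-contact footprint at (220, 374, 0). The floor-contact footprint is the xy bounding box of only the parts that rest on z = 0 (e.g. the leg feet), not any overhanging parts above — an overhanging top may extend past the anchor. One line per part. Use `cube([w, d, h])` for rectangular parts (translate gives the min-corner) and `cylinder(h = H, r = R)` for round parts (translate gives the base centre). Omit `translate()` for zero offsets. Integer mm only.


translate([220, 374, 0]) cylinder(h = 12, r = 117);
translate([220, 374, 12]) cylinder(h = 60, r = 61);
translate([220, 374, 72]) cylinder(h = 12, r = 117);


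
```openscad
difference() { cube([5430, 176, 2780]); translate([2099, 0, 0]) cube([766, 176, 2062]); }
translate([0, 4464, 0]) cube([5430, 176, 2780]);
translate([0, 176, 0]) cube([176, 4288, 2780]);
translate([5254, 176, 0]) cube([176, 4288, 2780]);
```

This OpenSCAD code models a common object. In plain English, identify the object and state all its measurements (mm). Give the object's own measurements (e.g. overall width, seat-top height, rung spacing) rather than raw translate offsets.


A single room: four walls, each 2780 mm tall and 176 mm thick, enclosing an outside footprint 5430×4640 mm (x × y), no floor or roof. The front and back walls (−y and +y sides) run the full x-width; the side walls fit between their inner faces. A door opening 766 mm wide and 2062 mm tall is cut through the front wall from the floor up, its −x edge 2099 mm from the wall's −x end.


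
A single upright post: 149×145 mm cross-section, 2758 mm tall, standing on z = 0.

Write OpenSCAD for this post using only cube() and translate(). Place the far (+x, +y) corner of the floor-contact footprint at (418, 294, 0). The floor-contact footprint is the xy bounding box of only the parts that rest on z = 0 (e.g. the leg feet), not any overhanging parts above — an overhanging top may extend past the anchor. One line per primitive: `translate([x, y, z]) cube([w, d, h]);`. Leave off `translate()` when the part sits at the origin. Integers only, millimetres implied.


translate([269, 149, 0]) cube([149, 145, 2758]);


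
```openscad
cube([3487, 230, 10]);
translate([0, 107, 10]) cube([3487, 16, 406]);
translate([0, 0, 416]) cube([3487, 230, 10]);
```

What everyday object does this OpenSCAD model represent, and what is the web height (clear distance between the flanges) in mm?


An I-beam. The web height is 406 mm.

Two wide flanges with a thin centred web — an I-beam. Overall 426 mm minus two 10 mm flanges gives a web of 426 − 2·10 = 406 mm.


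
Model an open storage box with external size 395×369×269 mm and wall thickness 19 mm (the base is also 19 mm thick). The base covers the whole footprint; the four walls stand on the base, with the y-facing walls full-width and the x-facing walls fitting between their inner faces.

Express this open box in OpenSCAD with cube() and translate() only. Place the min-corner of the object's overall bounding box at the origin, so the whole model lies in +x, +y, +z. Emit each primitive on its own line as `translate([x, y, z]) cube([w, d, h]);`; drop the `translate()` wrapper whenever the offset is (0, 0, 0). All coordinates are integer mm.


cube([395, 369, 19]);
translate([0, 0, 19]) cube([395, 19, 250]);
translate([0, 350, 19]) cube([395, 19, 250]);
translate([0, 19, 19]) cube([19, 331, 250]);
translate([376, 19, 19]) cube([19, 331, 250]);


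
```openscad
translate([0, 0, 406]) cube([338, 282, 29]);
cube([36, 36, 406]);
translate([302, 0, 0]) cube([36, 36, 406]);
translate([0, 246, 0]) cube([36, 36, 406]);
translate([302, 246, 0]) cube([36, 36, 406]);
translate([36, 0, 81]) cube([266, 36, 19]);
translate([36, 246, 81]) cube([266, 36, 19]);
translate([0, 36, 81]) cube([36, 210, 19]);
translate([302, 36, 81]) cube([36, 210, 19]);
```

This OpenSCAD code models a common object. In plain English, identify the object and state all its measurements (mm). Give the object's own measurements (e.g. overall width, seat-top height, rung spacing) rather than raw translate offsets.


A simple wooden stool: a rectangular seat 338 mm (x) by 282 mm (y), 29 mm thick, top face at z = 435 mm, on four square legs, each 36×36 mm in cross-section. The legs rest on z = 0, each flush with a corner of the seat. Four stretchers, 36 mm wide and 19 mm tall, connect adjacent legs with their undersides at z = 81 mm, each running between the inner faces of the legs it joins and aligned with the legs' outer faces on the other axis.


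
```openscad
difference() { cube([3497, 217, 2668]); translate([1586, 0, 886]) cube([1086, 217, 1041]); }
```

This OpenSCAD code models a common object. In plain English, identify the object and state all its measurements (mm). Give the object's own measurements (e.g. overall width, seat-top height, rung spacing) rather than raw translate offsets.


A wall 3497 mm long (x), 217 mm thick (y), 2668 mm tall, with a rectangular window opening cut through it. The opening is 1086 mm wide and 1041 mm tall; its sill is at z = 886 mm and its near (−x) edge is 1586 mm from the wall's −x end. The opening passes through the full wall thickness.


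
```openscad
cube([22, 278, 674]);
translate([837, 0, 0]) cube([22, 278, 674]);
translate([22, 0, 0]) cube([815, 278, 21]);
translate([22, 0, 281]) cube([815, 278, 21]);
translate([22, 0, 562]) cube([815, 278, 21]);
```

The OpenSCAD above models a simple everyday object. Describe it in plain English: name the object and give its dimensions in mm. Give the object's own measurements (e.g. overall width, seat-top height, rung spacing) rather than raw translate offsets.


An open bookshelf. Two side panels, each 22 mm thick, 278 mm deep and 674 mm tall, stand 859 mm apart (outside-to-outside). Between them sit 3 shelves, each 21 mm thick and 278 mm deep, spanning the full gap between the sides. The bottom shelf rests on the floor (its underside at z = 0) and the clear gap between one shelf's top and the next shelf's underside is 260 mm.


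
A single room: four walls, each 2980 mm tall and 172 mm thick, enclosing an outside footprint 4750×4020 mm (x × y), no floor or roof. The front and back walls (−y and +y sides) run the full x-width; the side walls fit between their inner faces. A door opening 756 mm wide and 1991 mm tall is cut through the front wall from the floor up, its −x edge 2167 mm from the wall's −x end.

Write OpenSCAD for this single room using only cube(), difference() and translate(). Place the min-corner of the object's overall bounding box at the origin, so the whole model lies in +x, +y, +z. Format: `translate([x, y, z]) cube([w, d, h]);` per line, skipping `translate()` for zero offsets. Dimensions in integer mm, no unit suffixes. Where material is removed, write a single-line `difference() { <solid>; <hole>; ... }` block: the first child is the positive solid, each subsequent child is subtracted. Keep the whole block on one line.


difference() { cube([4750, 172, 2980]); translate([2167, 0, 0]) cube([756, 172, 1991]); }
translate([0, 3848, 0]) cube([4750, 172, 2980]);
translate([0, 172, 0]) cube([172, 3676, 2980]);
translate([4578, 172, 0]) cube([172, 3676, 2980]);
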